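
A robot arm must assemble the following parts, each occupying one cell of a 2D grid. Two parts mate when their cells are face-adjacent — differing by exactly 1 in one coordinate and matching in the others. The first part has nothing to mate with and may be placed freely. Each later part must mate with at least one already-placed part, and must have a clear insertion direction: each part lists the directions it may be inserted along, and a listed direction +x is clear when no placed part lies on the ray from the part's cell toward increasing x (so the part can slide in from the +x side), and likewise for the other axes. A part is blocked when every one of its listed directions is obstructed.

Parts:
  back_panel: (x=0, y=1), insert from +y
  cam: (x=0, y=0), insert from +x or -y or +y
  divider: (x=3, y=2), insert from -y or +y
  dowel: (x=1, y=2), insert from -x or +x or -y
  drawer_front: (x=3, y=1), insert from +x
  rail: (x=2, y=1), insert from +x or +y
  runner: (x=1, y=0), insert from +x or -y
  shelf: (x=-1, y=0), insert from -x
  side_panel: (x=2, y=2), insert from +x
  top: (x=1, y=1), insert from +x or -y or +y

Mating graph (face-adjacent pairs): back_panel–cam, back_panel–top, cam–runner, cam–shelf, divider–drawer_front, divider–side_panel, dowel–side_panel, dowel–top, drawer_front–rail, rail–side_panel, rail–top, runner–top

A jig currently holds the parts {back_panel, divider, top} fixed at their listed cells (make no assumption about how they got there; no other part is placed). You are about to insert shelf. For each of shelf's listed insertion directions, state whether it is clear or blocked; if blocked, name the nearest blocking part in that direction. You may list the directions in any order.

-x: clear

-x: ray from shelf(-1, 0) has no placed part ⇒ clear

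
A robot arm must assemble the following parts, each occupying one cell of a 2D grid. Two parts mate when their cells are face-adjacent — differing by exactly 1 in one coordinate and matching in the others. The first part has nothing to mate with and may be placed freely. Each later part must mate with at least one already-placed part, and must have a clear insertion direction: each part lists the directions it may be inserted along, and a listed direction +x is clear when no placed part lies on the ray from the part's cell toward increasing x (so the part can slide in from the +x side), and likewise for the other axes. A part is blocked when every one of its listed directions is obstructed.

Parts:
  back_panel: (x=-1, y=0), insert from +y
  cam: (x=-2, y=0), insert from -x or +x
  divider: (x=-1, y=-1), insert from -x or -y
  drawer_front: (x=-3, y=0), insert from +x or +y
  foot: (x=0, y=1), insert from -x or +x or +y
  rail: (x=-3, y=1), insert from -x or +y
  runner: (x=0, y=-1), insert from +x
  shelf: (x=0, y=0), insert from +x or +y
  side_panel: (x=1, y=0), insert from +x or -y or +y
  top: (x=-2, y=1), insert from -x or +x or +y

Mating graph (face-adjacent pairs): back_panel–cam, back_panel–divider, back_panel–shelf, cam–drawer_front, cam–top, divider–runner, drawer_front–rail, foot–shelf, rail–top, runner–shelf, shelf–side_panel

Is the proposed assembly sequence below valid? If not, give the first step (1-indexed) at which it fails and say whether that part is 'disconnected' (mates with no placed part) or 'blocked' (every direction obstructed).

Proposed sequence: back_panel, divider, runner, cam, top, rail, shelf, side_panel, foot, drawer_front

Invalid at step 10 (blocked)

1. back_panel@(-1, 0) [+y clear] — {back_panel}
2. divider@(-1, -1) [-x clear] — {back_panel, divider}
3. runner@(0, -1) [+x clear] — {back_panel, divider, runner}
4. cam@(-2, 0) [-x clear] — {back_panel, cam, divider, runner}
5. top@(-2, 1) [-x clear] — {back_panel, cam, divider, runner, top}
6. rail@(-3, 1) [-x clear] — {back_panel, cam, divider, rail, runner, top}
7. shelf@(0, 0) [+x clear] — {back_panel, cam, divider, rail, runner, shelf, top}
8. side_panel@(1, 0) [+x clear] — {back_panel, cam, divider, rail, runner, shelf, side_panel, top}
9. foot@(0, 1) [+x clear] — {back_panel, cam, divider, foot, rail, runner, shelf, side_panel, top}
10. drawer_front@(-3, 0) — +x/+y all obstructed ⇒ blocked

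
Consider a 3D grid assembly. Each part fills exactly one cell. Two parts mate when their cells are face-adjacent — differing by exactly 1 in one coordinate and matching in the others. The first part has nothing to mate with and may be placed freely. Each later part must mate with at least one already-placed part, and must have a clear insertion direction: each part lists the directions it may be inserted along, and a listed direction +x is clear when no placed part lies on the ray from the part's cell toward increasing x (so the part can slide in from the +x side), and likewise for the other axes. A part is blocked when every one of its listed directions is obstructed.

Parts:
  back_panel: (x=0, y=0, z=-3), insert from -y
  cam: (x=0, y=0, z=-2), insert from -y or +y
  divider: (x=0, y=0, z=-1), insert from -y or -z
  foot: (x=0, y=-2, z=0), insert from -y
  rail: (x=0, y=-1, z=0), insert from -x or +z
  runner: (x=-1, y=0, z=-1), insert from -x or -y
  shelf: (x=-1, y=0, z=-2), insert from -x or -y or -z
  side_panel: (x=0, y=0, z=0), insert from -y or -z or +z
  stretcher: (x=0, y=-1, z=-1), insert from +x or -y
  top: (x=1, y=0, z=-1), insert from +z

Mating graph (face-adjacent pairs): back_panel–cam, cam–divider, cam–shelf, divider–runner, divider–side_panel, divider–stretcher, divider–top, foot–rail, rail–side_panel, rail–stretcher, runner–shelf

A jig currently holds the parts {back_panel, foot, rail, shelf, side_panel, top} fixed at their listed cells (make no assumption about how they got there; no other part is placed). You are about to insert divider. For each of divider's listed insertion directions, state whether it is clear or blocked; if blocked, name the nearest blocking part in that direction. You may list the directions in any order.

-y: ray from divider(0, 0, -1) has no placed part ⇒ clear
-z: nearest on ray is back_panel@(0, 0, -3) ⇒ blocked

-y: clear; -z: blocked by back_panel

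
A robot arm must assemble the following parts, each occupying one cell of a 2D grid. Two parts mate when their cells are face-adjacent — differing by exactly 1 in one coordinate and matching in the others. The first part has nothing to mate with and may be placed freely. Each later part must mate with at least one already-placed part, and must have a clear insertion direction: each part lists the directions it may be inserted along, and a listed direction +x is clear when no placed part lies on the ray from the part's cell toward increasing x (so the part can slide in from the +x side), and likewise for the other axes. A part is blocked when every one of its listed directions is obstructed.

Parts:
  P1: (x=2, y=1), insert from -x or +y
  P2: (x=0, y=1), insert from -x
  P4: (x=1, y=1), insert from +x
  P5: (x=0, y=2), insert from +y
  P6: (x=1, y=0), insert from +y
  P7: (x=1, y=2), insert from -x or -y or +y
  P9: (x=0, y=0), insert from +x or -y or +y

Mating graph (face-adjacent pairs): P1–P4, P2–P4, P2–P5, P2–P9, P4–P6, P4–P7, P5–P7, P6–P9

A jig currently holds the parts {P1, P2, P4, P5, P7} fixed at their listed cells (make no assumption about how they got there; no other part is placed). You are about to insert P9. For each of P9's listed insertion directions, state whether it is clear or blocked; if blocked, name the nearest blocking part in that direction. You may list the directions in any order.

+x: clear; +y: blocked by P2; -y: clear

+x: ray from P9(0, 0) has no placed part ⇒ clear
-y: ray from P9(0, 0) has no placed part ⇒ clear
+y: nearest on ray is P2@(0, 1) ⇒ blocked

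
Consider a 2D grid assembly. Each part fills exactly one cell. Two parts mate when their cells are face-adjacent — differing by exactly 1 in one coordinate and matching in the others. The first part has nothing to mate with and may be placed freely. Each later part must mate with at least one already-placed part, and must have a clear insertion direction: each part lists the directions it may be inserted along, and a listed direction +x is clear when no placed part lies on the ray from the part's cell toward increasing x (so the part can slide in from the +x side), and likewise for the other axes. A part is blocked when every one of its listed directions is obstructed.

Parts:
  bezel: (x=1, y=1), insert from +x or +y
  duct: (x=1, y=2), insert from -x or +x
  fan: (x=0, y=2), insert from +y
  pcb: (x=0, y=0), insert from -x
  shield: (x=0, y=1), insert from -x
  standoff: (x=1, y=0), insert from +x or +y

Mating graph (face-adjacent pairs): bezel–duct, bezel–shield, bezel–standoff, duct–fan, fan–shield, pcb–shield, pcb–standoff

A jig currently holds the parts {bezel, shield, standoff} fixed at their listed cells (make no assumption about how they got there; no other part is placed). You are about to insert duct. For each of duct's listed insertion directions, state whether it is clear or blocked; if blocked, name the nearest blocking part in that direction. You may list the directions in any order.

+x: clear; -x: clear

-x: ray from duct(1, 2) has no placed part ⇒ clear
+x: ray from duct(1, 2) has no placed part ⇒ clear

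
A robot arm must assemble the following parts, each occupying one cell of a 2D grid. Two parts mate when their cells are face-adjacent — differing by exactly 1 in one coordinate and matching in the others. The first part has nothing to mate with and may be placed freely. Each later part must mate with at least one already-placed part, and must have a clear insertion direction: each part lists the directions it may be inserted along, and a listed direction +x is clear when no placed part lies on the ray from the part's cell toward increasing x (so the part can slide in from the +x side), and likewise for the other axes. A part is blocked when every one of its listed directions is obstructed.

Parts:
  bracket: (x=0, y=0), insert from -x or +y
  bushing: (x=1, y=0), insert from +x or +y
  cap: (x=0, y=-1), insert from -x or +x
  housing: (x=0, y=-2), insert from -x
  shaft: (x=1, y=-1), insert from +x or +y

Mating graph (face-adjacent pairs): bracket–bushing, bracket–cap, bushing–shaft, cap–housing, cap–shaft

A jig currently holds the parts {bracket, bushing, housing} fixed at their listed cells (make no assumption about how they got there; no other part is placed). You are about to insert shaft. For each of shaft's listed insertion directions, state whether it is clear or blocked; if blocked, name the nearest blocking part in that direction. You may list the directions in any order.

+x: ray from shaft(1, -1) has no placed part ⇒ clear
+y: nearest on ray is bushing@(1, 0) ⇒ blocked

+x: clear; +y: blocked by bushing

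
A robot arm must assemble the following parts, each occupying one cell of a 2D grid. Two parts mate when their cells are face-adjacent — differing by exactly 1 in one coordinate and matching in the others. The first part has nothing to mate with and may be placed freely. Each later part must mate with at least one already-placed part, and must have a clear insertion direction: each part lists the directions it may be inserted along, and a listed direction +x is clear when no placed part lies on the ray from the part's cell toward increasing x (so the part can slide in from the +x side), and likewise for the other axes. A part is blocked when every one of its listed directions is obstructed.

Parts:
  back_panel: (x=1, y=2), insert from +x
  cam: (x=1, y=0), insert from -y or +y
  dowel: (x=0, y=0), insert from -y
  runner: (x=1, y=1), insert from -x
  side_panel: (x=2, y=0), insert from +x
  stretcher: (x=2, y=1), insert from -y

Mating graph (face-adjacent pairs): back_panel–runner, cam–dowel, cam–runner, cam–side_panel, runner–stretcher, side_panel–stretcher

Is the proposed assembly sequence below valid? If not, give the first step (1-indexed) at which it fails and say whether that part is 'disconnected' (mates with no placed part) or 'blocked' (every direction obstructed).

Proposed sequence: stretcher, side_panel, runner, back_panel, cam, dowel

Valid

1. stretcher@(2, 1) [-y clear] — {stretcher}
2. side_panel@(2, 0) [+x clear] — {side_panel, stretcher}
3. runner@(1, 1) [-x clear] — {runner, side_panel, stretcher}
4. back_panel@(1, 2) [+x clear] — {back_panel, runner, side_panel, stretcher}
5. cam@(1, 0) [-y clear] — {back_panel, cam, runner, side_panel, stretcher}
6. dowel@(0, 0) [-y clear] — {back_panel, cam, dowel, runner, side_panel, stretcher}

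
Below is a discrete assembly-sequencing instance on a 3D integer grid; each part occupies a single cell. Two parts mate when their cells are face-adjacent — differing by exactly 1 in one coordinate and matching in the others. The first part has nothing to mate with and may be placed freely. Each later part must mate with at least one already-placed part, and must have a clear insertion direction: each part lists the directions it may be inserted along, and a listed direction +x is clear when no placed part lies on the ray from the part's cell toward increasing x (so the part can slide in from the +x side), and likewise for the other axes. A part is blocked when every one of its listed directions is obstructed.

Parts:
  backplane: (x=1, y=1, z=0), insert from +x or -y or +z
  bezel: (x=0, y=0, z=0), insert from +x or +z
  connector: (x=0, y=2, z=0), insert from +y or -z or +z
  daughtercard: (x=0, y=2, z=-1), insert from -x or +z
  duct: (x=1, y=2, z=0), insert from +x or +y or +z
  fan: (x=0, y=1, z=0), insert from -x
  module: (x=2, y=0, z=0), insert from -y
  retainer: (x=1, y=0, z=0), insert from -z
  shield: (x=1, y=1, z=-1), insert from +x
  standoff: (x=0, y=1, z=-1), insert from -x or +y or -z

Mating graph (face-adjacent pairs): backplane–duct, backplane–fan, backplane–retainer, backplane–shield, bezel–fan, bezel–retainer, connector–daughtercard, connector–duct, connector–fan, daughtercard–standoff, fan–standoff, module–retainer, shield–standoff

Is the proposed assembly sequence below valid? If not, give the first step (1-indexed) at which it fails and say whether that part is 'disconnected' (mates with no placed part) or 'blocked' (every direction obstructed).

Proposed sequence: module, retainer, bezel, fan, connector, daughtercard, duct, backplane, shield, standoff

Valid

1. module@(2, 0, 0) [-y clear] — {module}
2. retainer@(1, 0, 0) [-z clear] — {module, retainer}
3. bezel@(0, 0, 0) [+z clear] — {bezel, module, retainer}
4. fan@(0, 1, 0) [-x clear] — {bezel, fan, module, retainer}
5. connector@(0, 2, 0) [+y clear] — {bezel, connector, fan, module, retainer}
6. daughtercard@(0, 2, -1) [-x clear] — {bezel, connector, daughtercard, fan, module, retainer}
7. duct@(1, 2, 0) [+x clear] — {bezel, connector, daughtercard, duct, fan, module, retainer}
8. backplane@(1, 1, 0) [+x clear] — {backplane, bezel, connector, daughtercard, duct, fan, module, retainer}
9. shield@(1, 1, -1) [+x clear] — {backplane, bezel, connector, daughtercard, duct, fan, module, retainer, shield}
10. standoff@(0, 1, -1) [-x clear] — {backplane, bezel, connector, daughtercard, duct, fan, module, retainer, shield, standoff}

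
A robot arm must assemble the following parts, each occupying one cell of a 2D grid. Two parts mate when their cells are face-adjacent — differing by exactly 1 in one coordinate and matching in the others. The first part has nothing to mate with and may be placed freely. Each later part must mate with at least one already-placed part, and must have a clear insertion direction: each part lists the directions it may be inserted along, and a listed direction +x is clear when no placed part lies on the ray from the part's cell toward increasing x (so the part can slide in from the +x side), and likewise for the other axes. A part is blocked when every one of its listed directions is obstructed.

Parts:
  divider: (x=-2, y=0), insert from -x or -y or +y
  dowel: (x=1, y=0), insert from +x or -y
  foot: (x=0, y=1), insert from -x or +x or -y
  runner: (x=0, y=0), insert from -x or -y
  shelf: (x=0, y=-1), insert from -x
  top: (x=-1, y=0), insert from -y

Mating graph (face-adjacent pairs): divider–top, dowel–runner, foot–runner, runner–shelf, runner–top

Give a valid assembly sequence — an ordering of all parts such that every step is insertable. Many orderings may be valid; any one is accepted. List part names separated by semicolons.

1. dowel@(1, 0) [+x clear] — {dowel}
2. runner@(0, 0) [-x clear] — {dowel, runner}
3. shelf@(0, -1) [-x clear] — {dowel, runner, shelf}
4. top@(-1, 0) [-y clear] — {dowel, runner, shelf, top}
5. divider@(-2, 0) [-x clear] — {divider, dowel, runner, shelf, top}
6. foot@(0, 1) [-x clear] — {divider, dowel, foot, runner, shelf, top}

dowel; runner; shelf; top; divider; foot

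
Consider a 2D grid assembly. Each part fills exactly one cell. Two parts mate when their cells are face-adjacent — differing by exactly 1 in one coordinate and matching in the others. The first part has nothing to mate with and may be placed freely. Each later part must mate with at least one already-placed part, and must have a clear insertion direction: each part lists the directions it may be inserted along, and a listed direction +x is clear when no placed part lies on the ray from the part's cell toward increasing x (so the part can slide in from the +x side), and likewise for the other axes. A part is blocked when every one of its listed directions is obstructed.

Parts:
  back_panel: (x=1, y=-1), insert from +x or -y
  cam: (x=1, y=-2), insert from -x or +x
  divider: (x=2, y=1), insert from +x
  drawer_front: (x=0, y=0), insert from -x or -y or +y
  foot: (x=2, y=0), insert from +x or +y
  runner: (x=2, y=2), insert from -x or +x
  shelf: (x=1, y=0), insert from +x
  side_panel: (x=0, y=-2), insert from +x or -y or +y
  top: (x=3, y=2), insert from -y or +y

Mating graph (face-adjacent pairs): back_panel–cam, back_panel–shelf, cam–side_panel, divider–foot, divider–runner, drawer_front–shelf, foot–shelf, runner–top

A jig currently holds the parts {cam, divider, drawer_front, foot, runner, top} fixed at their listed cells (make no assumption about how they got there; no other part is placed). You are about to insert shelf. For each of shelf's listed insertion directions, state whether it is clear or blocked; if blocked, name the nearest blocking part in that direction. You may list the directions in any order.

+x: nearest on ray is foot@(2, 0) ⇒ blocked

+x: blocked by foot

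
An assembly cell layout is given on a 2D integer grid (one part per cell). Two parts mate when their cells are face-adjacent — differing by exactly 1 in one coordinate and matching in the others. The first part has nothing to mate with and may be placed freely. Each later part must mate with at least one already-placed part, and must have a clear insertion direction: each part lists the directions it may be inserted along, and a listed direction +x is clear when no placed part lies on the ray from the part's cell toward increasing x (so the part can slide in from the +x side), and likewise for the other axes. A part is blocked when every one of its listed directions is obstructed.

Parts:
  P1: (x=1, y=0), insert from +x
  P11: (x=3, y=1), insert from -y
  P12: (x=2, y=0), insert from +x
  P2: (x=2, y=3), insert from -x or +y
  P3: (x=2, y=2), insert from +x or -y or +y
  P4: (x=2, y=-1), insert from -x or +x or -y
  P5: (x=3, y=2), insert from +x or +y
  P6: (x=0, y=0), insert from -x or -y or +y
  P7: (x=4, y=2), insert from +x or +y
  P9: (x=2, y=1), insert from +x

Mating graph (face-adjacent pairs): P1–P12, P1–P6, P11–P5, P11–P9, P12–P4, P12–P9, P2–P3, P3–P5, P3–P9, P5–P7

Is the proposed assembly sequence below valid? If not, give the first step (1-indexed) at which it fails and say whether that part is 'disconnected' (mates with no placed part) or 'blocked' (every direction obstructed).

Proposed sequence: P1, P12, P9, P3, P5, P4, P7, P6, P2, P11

Valid

1. P1@(1, 0) [+x clear] — {P1}
2. P12@(2, 0) [+x clear] — {P1, P12}
3. P9@(2, 1) [+x clear] — {P1, P12, P9}
4. P3@(2, 2) [+x clear] — {P1, P12, P3, P9}
5. P5@(3, 2) [+x clear] — {P1, P12, P3, P5, P9}
6. P4@(2, -1) [-x clear] — {P1, P12, P3, P4, P5, P9}
7. P7@(4, 2) [+x clear] — {P1, P12, P3, P4, P5, P7, P9}
8. P6@(0, 0) [-x clear] — {P1, P12, P3, P4, P5, P6, P7, P9}
9. P2@(2, 3) [-x clear] — {P1, P12, P2, P3, P4, P5, P6, P7, P9}
10. P11@(3, 1) [-y clear] — {P1, P11, P12, P2, P3, P4, P5, P6, P7, P9}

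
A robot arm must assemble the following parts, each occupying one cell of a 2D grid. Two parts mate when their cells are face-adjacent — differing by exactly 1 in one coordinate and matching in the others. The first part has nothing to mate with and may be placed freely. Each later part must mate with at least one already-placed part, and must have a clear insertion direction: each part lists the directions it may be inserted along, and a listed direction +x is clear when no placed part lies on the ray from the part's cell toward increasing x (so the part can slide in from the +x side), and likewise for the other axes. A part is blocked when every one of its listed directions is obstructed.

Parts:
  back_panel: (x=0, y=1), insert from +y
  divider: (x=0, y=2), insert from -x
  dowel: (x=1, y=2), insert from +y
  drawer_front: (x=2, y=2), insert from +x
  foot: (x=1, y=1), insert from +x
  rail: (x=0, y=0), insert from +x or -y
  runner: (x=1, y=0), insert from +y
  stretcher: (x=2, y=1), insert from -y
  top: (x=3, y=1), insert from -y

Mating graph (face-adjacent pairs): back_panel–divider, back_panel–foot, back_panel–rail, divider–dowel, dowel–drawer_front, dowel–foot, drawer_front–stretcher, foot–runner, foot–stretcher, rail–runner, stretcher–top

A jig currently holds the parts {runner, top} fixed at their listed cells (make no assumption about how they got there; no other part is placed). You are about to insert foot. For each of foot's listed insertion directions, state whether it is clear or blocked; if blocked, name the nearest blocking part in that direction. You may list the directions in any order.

+x: nearest on ray is top@(3, 1) ⇒ blocked

+x: blocked by top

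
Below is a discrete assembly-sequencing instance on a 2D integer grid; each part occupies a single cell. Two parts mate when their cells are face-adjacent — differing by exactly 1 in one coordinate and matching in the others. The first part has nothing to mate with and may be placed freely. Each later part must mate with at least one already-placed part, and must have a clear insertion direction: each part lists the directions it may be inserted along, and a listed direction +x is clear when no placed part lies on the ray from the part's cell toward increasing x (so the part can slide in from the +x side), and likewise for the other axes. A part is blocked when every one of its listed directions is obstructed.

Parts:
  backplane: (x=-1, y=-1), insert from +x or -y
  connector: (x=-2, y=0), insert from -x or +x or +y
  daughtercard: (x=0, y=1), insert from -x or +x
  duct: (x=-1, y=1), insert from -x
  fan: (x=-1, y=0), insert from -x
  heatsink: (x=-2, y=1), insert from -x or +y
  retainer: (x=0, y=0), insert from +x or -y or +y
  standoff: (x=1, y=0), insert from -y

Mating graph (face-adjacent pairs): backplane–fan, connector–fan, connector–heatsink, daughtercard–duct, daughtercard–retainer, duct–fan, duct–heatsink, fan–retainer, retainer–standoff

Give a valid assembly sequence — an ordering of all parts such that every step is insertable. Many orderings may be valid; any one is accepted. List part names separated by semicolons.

1. backplane@(-1, -1) [+x clear] — {backplane}
2. fan@(-1, 0) [-x clear] — {backplane, fan}
3. duct@(-1, 1) [-x clear] — {backplane, duct, fan}
4. daughtercard@(0, 1) [+x clear] — {backplane, daughtercard, duct, fan}
5. retainer@(0, 0) [+x clear] — {backplane, daughtercard, duct, fan, retainer}
6. standoff@(1, 0) [-y clear] — {backplane, daughtercard, duct, fan, retainer, standoff}
7. connector@(-2, 0) [-x clear] — {backplane, connector, daughtercard, duct, fan, retainer, standoff}
8. heatsink@(-2, 1) [-x clear] — {backplane, connector, daughtercard, duct, fan, heatsink, retainer, standoff}

backplane; fan; duct; daughtercard; retainer; standoff; connector; heatsink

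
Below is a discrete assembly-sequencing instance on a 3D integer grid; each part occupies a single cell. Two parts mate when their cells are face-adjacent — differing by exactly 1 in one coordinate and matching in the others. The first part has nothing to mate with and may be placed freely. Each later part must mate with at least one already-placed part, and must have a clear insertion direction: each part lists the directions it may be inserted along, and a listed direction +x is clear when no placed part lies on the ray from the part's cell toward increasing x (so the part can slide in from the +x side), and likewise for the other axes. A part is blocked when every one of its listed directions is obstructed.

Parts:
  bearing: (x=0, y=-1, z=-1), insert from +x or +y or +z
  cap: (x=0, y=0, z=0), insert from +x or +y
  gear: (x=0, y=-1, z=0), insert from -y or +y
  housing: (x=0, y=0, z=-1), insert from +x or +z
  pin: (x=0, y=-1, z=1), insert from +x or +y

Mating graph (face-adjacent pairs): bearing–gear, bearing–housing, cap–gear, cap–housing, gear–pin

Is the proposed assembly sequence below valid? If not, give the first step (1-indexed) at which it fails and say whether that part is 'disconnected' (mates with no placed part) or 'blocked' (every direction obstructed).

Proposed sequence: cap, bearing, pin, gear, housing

Invalid at step 2 (disconnected)

1. cap@(0, 0, 0) [+x clear] — {cap}
2. bearing@(0, -1, -1) — no placed neighbour ⇒ disconnected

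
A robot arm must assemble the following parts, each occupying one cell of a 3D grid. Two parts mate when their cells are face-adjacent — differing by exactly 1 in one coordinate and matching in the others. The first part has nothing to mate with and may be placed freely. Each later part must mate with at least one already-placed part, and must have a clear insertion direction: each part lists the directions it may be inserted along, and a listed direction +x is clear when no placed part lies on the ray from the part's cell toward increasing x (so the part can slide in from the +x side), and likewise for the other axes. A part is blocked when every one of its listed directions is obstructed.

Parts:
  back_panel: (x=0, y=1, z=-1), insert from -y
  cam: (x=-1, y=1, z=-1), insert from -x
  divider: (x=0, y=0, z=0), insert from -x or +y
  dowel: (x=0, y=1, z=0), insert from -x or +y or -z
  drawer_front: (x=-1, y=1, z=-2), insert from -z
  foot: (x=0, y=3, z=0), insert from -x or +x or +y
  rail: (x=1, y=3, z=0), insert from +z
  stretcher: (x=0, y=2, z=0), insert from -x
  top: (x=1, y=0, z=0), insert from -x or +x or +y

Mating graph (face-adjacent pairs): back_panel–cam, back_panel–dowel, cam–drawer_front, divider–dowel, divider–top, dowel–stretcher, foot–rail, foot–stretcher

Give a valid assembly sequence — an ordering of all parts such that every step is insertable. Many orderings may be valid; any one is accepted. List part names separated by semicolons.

divider; dowel; back_panel; cam; drawer_front; stretcher; foot; rail; top

1. divider@(0, 0, 0) [-x clear] — {divider}
2. dowel@(0, 1, 0) [-x clear] — {divider, dowel}
3. back_panel@(0, 1, -1) [-y clear] — {back_panel, divider, dowel}
4. cam@(-1, 1, -1) [-x clear] — {back_panel, cam, divider, dowel}
5. drawer_front@(-1, 1, -2) [-z clear] — {back_panel, cam, divider, dowel, drawer_front}
6. stretcher@(0, 2, 0) [-x clear] — {back_panel, cam, divider, dowel, drawer_front, stretcher}
7. foot@(0, 3, 0) [-x clear] — {back_panel, cam, divider, dowel, drawer_front, foot, stretcher}
8. rail@(1, 3, 0) [+z clear] — {back_panel, cam, divider, dowel, drawer_front, foot, rail, stretcher}
9. top@(1, 0, 0) [+x clear] — {back_panel, cam, divider, dowel, drawer_front, foot, rail, stretcher, top}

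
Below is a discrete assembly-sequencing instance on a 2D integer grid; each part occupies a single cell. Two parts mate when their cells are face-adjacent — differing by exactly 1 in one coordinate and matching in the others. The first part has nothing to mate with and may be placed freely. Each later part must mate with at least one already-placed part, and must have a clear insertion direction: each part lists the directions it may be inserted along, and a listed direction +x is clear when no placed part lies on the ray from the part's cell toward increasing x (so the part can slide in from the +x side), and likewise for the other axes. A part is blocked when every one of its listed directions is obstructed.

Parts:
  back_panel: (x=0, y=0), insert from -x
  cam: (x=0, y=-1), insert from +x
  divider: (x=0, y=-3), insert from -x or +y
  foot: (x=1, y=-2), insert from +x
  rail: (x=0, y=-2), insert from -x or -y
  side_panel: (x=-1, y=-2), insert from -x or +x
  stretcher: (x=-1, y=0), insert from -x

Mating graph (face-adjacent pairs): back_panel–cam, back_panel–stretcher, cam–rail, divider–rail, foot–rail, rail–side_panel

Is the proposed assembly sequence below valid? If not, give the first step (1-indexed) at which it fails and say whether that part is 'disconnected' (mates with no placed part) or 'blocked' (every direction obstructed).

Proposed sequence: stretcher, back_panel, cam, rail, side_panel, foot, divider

Invalid at step 2 (blocked)

1. stretcher@(-1, 0) [-x clear] — {stretcher}
2. back_panel@(0, 0) — -x all obstructed ⇒ blocked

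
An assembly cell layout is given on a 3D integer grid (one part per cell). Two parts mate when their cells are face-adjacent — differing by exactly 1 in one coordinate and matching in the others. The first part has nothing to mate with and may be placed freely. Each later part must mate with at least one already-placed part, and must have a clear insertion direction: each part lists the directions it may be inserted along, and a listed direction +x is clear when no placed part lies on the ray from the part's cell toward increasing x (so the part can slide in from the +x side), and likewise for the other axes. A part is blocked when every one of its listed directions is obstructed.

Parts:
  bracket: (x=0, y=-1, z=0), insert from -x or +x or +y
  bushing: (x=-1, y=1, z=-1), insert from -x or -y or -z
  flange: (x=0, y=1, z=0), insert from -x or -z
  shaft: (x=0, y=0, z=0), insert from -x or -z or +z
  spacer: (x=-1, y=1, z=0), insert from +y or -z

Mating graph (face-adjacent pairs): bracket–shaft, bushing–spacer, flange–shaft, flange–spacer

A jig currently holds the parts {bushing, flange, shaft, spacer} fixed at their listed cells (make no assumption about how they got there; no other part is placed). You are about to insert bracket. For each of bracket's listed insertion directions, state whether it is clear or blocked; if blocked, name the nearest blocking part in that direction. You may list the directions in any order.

-x: ray from bracket(0, -1, 0) has no placed part ⇒ clear
+x: ray from bracket(0, -1, 0) has no placed part ⇒ clear
+y: nearest on ray is shaft@(0, 0, 0) ⇒ blocked

+x: clear; +y: blocked by shaft; -x: clear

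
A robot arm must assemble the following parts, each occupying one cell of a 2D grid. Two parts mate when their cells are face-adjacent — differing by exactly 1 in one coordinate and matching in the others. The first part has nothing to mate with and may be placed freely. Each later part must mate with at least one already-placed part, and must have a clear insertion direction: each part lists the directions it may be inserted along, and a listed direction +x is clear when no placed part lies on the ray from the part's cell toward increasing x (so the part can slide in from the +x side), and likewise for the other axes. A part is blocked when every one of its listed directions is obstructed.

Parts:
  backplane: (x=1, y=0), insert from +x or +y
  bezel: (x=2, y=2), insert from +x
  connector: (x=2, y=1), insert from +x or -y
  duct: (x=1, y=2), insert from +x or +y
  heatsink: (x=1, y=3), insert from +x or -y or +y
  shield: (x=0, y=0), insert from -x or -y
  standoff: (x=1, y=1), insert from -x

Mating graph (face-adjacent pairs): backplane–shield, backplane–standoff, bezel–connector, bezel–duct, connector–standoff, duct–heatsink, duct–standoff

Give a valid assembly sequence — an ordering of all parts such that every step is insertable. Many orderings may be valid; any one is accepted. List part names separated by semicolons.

bezel; duct; standoff; backplane; shield; heatsink; connector

1. bezel@(2, 2) [+x clear] — {bezel}
2. duct@(1, 2) [+y clear] — {bezel, duct}
3. standoff@(1, 1) [-x clear] — {bezel, duct, standoff}
4. backplane@(1, 0) [+x clear] — {backplane, bezel, duct, standoff}
5. shield@(0, 0) [-x clear] — {backplane, bezel, duct, shield, standoff}
6. heatsink@(1, 3) [+x clear] — {backplane, bezel, duct, heatsink, shield, standoff}
7. connector@(2, 1) [+x clear] — {backplane, bezel, connector, duct, heatsink, shield, standoff}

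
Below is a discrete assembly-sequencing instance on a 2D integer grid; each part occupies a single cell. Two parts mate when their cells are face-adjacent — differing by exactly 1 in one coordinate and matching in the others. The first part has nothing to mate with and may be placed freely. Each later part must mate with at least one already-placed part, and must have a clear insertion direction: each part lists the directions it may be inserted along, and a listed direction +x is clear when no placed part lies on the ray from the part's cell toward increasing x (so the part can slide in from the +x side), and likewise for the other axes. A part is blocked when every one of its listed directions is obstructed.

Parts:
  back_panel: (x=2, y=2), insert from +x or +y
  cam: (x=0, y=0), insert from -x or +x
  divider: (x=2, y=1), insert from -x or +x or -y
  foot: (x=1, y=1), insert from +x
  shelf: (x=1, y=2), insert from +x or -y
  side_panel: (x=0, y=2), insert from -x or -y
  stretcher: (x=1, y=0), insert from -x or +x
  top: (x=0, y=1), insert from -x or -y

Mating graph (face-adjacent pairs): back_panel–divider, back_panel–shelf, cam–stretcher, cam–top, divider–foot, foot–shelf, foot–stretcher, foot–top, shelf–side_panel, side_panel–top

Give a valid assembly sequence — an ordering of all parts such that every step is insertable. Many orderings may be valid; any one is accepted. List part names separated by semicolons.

cam; stretcher; foot; shelf; side_panel; divider; back_panel; top

1. cam@(0, 0) [-x clear] — {cam}
2. stretcher@(1, 0) [+x clear] — {cam, stretcher}
3. foot@(1, 1) [+x clear] — {cam, foot, stretcher}
4. shelf@(1, 2) [+x clear] — {cam, foot, shelf, stretcher}
5. side_panel@(0, 2) [-x clear] — {cam, foot, shelf, side_panel, stretcher}
6. divider@(2, 1) [+x clear] — {cam, divider, foot, shelf, side_panel, stretcher}
7. back_panel@(2, 2) [+x clear] — {back_panel, cam, divider, foot, shelf, side_panel, stretcher}
8. top@(0, 1) [-x clear] — {back_panel, cam, divider, foot, shelf, side_panel, stretcher, top}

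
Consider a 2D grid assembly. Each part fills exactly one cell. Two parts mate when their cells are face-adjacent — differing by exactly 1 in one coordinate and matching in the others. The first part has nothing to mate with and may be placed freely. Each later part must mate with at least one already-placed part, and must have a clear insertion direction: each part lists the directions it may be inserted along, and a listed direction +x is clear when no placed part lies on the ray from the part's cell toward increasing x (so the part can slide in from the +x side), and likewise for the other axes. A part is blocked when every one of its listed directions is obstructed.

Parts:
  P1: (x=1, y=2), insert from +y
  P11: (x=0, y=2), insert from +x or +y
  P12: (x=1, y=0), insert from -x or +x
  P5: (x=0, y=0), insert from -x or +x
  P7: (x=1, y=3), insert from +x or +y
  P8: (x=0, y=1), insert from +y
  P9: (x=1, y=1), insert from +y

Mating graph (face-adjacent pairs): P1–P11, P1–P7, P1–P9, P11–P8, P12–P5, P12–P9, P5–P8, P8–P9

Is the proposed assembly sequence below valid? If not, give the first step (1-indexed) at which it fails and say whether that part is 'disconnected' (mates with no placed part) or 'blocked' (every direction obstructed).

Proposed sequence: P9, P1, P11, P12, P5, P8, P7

Invalid at step 6 (blocked)

1. P9@(1, 1) [+y clear] — {P9}
2. P1@(1, 2) [+y clear] — {P1, P9}
3. P11@(0, 2) [+y clear] — {P1, P11, P9}
4. P12@(1, 0) [-x clear] — {P1, P11, P12, P9}
5. P5@(0, 0) [-x clear] — {P1, P11, P12, P5, P9}
6. P8@(0, 1) — +y all obstructed ⇒ blocked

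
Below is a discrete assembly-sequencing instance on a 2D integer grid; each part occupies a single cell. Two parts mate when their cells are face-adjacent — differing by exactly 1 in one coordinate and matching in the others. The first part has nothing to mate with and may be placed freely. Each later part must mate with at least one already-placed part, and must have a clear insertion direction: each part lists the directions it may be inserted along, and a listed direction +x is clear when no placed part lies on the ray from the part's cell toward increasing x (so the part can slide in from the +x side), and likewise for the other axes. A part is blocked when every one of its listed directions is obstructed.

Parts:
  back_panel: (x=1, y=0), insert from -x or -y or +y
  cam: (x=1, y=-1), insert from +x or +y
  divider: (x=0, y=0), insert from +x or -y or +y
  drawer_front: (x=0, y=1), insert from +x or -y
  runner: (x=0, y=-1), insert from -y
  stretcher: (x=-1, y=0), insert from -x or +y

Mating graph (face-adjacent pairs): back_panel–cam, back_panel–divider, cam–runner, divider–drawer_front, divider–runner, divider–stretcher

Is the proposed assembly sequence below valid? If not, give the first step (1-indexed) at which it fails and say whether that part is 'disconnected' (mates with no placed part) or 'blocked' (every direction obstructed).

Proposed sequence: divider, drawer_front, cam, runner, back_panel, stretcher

Invalid at step 3 (disconnected)

1. divider@(0, 0) [+x clear] — {divider}
2. drawer_front@(0, 1) [+x clear] — {divider, drawer_front}
3. cam@(1, -1) — no placed neighbour ⇒ disconnected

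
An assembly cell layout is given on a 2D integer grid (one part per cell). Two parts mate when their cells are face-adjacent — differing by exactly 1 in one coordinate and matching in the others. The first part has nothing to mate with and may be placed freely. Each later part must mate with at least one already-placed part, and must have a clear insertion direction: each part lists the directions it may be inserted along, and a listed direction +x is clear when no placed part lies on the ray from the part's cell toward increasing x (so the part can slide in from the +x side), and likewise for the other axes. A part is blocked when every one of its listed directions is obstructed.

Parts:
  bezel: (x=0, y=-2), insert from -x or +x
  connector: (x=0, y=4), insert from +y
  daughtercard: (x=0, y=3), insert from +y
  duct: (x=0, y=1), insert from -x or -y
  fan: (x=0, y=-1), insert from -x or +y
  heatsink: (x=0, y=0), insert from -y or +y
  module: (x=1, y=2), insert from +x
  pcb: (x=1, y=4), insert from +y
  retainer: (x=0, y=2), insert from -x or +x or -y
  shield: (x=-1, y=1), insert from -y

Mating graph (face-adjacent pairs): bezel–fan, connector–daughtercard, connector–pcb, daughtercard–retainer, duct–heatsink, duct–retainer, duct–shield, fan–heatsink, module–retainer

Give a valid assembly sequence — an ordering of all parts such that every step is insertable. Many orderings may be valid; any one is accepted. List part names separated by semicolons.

retainer; daughtercard; duct; shield; heatsink; connector; module; fan; bezel; pcb

1. retainer@(0, 2) [-x clear] — {retainer}
2. daughtercard@(0, 3) [+y clear] — {daughtercard, retainer}
3. duct@(0, 1) [-x clear] — {daughtercard, duct, retainer}
4. shield@(-1, 1) [-y clear] — {daughtercard, duct, retainer, shield}
5. heatsink@(0, 0) [-y clear] — {daughtercard, duct, heatsink, retainer, shield}
6. connector@(0, 4) [+y clear] — {connector, daughtercard, duct, heatsink, retainer, shield}
7. module@(1, 2) [+x clear] — {connector, daughtercard, duct, heatsink, module, retainer, shield}
8. fan@(0, -1) [-x clear] — {connector, daughtercard, duct, fan, heatsink, module, retainer, shield}
9. bezel@(0, -2) [-x clear] — {bezel, connector, daughtercard, duct, fan, heatsink, module, retainer, shield}
10. pcb@(1, 4) [+y clear] — {bezel, connector, daughtercard, duct, fan, heatsink, module, pcb, retainer, shield}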